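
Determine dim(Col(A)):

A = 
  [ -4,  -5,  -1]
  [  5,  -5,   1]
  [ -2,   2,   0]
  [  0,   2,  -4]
dim(Col(A)) = 3

Row reduce:
R2 → R2 + (5/4)·R1
R3 → R3 - (1/2)·R1
R3 → R3 + (2/5)·R2
R4 → R4 + (8/45)·R2
R4 → R4 + (91/9)·R3
REF = 
  [   -4,    -5,    -1]
  [    0, -45/4,  -1/4]
  [    0,     0,   2/5]
  [    0,     0,     0]
Pivot columns: 1, 2, 3 → 3 pivots.
dim(Col(A)) = number of pivot columns = 3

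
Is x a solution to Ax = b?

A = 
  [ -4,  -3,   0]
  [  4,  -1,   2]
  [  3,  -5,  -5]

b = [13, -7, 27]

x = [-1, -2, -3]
No

Ax = [10, -8, 22] ≠ b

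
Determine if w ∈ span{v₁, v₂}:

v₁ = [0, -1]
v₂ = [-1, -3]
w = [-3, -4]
Yes

Form the augmented matrix and row-reduce:
[v₁|v₂|w] = 
  [  0,  -1,  -3]
  [ -1,  -3,  -4]
Swap R1 ↔ R2
REF = 
  [ -1,  -3,  -4]
  [  0,  -1,  -3]

No row of the form [0 0 | nonzero], so the system is consistent. Back-substitution gives c₁ = -5, c₂ = 3: w = (-5)·v₁ + (3)·v₂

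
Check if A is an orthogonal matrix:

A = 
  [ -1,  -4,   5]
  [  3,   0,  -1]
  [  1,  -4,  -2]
No

AᵀA = 
  [ 11,   0, -10]
  [  0,  32, -12]
  [-10, -12,  30]
≠ I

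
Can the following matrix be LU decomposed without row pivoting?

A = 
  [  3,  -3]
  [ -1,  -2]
Yes.
A[1,1] = 3 ≠ 0, so Gaussian elimination proceeds without a row swap: multiplier ℓ₂₁ = (-1)/(3) = -1/3, and U[2,2] = -2 - (-1/3)(-3) = -3.
L = 
  [   1,    0]
  [-1/3,    1]
U = 
  [  3,  -3]
  [  0,  -3]
Check row 2 of LU: [(-1/3)(3), (-1/3)(-3) + (-3)] = [-1, -2] = row 2 of A ✓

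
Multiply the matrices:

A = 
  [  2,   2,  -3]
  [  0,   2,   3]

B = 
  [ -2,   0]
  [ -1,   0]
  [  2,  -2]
A is 2×3 and B is 3×2, so AB is 2×2. Each entry is (row of A)·(column of B):
AB[1,1] = (2)(-2) + (2)(-1) + (-3)(2) = -12
AB[1,2] = (2)(0) + (2)(0) + (-3)(-2) = 6
AB[2,1] = (0)(-2) + (2)(-1) + (3)(2) = 4
AB[2,2] = (0)(0) + (2)(0) + (3)(-2) = -6

AB = 
  [-12,   6]
  [  4,  -6]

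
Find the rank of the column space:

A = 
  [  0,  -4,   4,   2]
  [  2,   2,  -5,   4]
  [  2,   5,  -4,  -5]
dim(Col(A)) = 3

Row reduce:
Swap R1 ↔ R2
R3 → R3 - (1)·R1
R3 → R3 + (3/4)·R2
REF = 
  [    2,     2,    -5,     4]
  [    0,    -4,     4,     2]
  [    0,     0,     4, -15/2]
Pivot columns: 1, 2, 3 → 3 pivots.
dim(Col(A)) = number of pivot columns = 3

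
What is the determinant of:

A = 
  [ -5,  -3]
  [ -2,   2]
For a 2×2 matrix, det = ad - bc = (-5)(2) - (-3)(-2) = -16

det(A) = -16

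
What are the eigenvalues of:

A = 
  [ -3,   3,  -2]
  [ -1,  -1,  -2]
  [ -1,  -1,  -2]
Characteristic polynomial: det(λI - A) = λ³ + 6λ² + 10λ
The constant term is 0, so λ = 0 is a root: p(λ) = λ(λ² + 6λ + 10)
λ² + 6λ + 10 = 0  ⇒  λ = (-6 ± √((6)² - 4·(10)))/2 = (-6 ± √(-4))/2
  = -3 + i,  -3 - i

λ = 0, -3 + i, -3 - i  (≈ 0, -3 + 1i, -3 - 1i)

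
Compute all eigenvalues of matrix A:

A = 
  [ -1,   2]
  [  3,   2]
λ = (1 + √33)/2, (1 - √33)/2  (≈ 3.372, -2.372)

tr(A) = 1, det(A) = -8
Characteristic polynomial: λ² - tr(A)λ + det(A) = λ² - λ - 8
λ² - λ - 8 = 0  ⇒  λ = (1 ± √((-1)² - 4·(-8)))/2 = (1 ± √(33))/2
  = (1 + √33)/2,  (1 - √33)/2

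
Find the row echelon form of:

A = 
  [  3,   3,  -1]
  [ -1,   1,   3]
Row operations:
R2 → R2 + (1/3)·R1

Resulting echelon form:
REF = 
  [  3,   3,  -1]
  [  0,   2, 8/3]

Rank = 2 (number of non-zero pivot rows).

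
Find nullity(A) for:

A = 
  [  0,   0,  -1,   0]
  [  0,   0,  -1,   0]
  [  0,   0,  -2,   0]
nullity(A) = 3

Row reduce:
R2 → R2 - (1)·R1
R3 → R3 - (2)·R1
REF = 
  [  0,   0,  -1,   0]
  [  0,   0,   0,   0]
  [  0,   0,   0,   0]
Pivot columns: 3 → 1 pivot.
rank(A) = 1, so nullity(A) = 4 - 1 = 3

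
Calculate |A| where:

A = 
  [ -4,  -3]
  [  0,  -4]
For a 2×2 matrix, det = ad - bc = (-4)(-4) - (-3)(0) = 16

det(A) = 16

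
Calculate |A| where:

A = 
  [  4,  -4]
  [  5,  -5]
0

For a 2×2 matrix, det = ad - bc = (4)(-5) - (-4)(5) = 0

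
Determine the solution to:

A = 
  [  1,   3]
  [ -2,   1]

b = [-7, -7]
Row reduce the augmented matrix [A|b]:
R2 → R2 + (2)·R1
REF = 
  [  1,   3,  -7]
  [  0,   7, -21]

Back-substitution:
x₂ = (-21) / 7 = -3
x₁ = (-7 - (3)(-3)) / 1 = 2

x = [2, -3]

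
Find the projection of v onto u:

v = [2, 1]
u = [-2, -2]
v·u = (2)(-2) + (1)(-2) = -6
u·u = (-2)² + (-2)² = 8
proj_u(v) = (v·u / u·u) × u = (-6/8) × u = (-3/4) × u

proj_u(v) = [3/2, 3/2]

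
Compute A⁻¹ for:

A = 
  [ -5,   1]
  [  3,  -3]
det(A) = (-5)(-3) - (1)(3) = 12
For a 2×2 matrix, A⁻¹ = (1/det(A)) · [[d, -b], [-c, a]]
    = (1/12) · [[-3, -1], [-3, -5]]

A⁻¹ = 
  [ -1/4, -1/12]
  [ -1/4, -5/12]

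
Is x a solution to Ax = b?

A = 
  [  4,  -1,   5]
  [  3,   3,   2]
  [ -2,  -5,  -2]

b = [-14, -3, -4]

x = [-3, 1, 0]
No

Ax = [-13, -6, 1] ≠ b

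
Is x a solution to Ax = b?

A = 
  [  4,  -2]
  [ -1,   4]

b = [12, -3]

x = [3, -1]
No

Ax = [14, -7] ≠ b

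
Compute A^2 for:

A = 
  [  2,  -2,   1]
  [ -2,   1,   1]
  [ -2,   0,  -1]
A² = A·A:
A²[1,1] = (2)(2) + (-2)(-2) + (1)(-2) = 6
A²[1,2] = (2)(-2) + (-2)(1) + (1)(0) = -6
A²[1,3] = (2)(1) + (-2)(1) + (1)(-1) = -1
A²[2,1] = (-2)(2) + (1)(-2) + (1)(-2) = -8
A²[2,2] = (-2)(-2) + (1)(1) + (1)(0) = 5
A²[2,3] = (-2)(1) + (1)(1) + (1)(-1) = -2
A²[3,1] = (-2)(2) + (0)(-2) + (-1)(-2) = -2
A²[3,2] = (-2)(-2) + (0)(1) + (-1)(0) = 4
A²[3,3] = (-2)(1) + (0)(1) + (-1)(-1) = -1
A² = 
  [  6,  -6,  -1]
  [ -8,   5,  -2]
  [ -2,   4,  -1]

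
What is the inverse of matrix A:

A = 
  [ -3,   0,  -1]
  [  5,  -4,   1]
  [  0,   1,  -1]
det(A) = (-3)·((-4)(-1) - (1)(1)) - (0)·((5)(-1) - (1)(0)) + (-1)·((5)(1) - (-4)(0))
  = (-3)(3) - (0)(-5) + (-1)(5)
  = -14
det(A) = -14 ≠ 0, so A is invertible.

Cofactors Cᵢⱼ = (-1)ⁱ⁺ʲ·Mᵢⱼ:
C = 
  [  3,   5,   5]
  [ -1,   3,   3]
  [ -4,  -2,  12]

adj(A) = Cᵀ:
adj(A) = 
  [  3,  -1,  -4]
  [  5,   3,  -2]
  [  5,   3,  12]

A⁻¹ = (-1/14) · adj(A):
A⁻¹ = 
  [-3/14,  1/14,   2/7]
  [-5/14, -3/14,   1/7]
  [-5/14, -3/14,  -6/7]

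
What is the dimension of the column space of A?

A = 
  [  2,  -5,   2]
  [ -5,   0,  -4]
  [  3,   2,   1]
Row reduce:
R2 → R2 + (5/2)·R1
R3 → R3 - (3/2)·R1
R3 → R3 + (19/25)·R2
REF = 
  [     2,     -5,      2]
  [     0,  -25/2,      1]
  [     0,      0, -31/25]
Pivot columns: 1, 2, 3 → 3 pivots.
dim(Col(A)) = number of pivot columns = 3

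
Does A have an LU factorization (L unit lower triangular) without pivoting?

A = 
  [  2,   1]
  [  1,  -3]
Yes.
A[1,1] = 2 ≠ 0, so Gaussian elimination proceeds without a row swap: multiplier ℓ₂₁ = (1)/(2) = 1/2, and U[2,2] = -3 - (1/2)(1) = -7/2.
L = 
  [  1,   0]
  [1/2,   1]
U = 
  [   2,    1]
  [   0, -7/2]
Check row 2 of LU: [(1/2)(2), (1/2)(1) + (-7/2)] = [1, -3] = row 2 of A ✓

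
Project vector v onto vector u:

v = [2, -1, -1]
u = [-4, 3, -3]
v·u = (2)(-4) + (-1)(3) + (-1)(-3) = -8
u·u = (-4)² + (3)² + (-3)² = 34
proj_u(v) = (v·u / u·u) × u = (-8/34) × u = (-4/17) × u

proj_u(v) = [16/17, -12/17, 12/17]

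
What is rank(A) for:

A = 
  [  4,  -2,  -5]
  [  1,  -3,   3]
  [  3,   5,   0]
rank(A) = 3

Row reduce:
R2 → R2 - (1/4)·R1
R3 → R3 - (3/4)·R1
R3 → R3 + (13/5)·R2
REF = 
  [   4,   -2,   -5]
  [   0, -5/2, 17/4]
  [   0,    0, 74/5]
Pivot columns: 1, 2, 3 → 3 pivots.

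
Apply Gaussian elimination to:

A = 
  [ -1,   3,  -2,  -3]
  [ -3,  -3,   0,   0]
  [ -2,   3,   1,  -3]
Row operations:
R2 → R2 - (3)·R1
R3 → R3 - (2)·R1
R3 → R3 - (1/4)·R2

Resulting echelon form:
REF = 
  [ -1,   3,  -2,  -3]
  [  0, -12,   6,   9]
  [  0,   0, 7/2, 3/4]

Rank = 3 (number of non-zero pivot rows).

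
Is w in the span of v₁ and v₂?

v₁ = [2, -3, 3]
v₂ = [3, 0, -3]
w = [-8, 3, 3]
Yes

Form the augmented matrix and row-reduce:
[v₁|v₂|w] = 
  [  2,   3,  -8]
  [ -3,   0,   3]
  [  3,  -3,   3]
R2 → R2 + (3/2)·R1
R3 → R3 - (3/2)·R1
R3 → R3 + (5/3)·R2
REF = 
  [  2,   3,  -8]
  [  0, 9/2,  -9]
  [  0,   0,   0]

No row of the form [0 0 | nonzero], so the system is consistent. Back-substitution gives c₁ = -1, c₂ = -2: w = (-1)·v₁ + (-2)·v₂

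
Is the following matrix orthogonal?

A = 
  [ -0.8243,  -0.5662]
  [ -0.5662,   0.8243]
Yes

AᵀA = 
  [  1.0001,   0]
  [  0,   1.0001]
≈ I (equal to I up to the 4-dp rounding of the entries)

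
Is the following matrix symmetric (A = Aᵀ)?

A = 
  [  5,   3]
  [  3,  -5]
Yes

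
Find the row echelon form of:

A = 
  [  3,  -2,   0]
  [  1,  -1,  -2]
Row operations:
R2 → R2 - (1/3)·R1

Resulting echelon form:
REF = 
  [   3,   -2,    0]
  [   0, -1/3,   -2]

Rank = 2 (number of non-zero pivot rows).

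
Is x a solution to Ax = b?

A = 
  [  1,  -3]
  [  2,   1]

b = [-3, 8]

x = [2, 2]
No

Ax = [-4, 6] ≠ b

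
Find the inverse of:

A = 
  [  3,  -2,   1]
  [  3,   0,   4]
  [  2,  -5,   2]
det(A) = (3)·((0)(2) - (4)(-5)) - (-2)·((3)(2) - (4)(2)) + (1)·((3)(-5) - (0)(2))
  = (3)(20) - (-2)(-2) + (1)(-15)
  = 41
det(A) = 41 ≠ 0, so A is invertible.

Cofactors Cᵢⱼ = (-1)ⁱ⁺ʲ·Mᵢⱼ:
C = 
  [ 20,   2, -15]
  [ -1,   4,  11]
  [ -8,  -9,   6]

adj(A) = Cᵀ:
adj(A) = 
  [ 20,  -1,  -8]
  [  2,   4,  -9]
  [-15,  11,   6]

A⁻¹ = (1/41) · adj(A):
A⁻¹ = 
  [ 20/41,  -1/41,  -8/41]
  [  2/41,   4/41,  -9/41]
  [-15/41,  11/41,   6/41]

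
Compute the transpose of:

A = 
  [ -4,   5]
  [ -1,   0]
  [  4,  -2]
Aᵀ = 
  [ -4,  -1,   4]
  [  5,   0,  -2]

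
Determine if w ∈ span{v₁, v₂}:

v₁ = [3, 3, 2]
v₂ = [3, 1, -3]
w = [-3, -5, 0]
No

Form the augmented matrix and row-reduce:
[v₁|v₂|w] = 
  [  3,   3,  -3]
  [  3,   1,  -5]
  [  2,  -3,   0]
R2 → R2 - (1)·R1
R3 → R3 - (2/3)·R1
R3 → R3 - (5/2)·R2
REF = 
  [  3,   3,  -3]
  [  0,  -2,  -2]
  [  0,   0,   7]

Row 3 reads [0 0 | 7], i.e. 0 = 7, so the system is inconsistent and w ∉ span{v₁, v₂}.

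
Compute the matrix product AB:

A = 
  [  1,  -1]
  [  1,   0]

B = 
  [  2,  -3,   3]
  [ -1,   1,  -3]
A is 2×2 and B is 2×3, so AB is 2×3. Each entry is (row of A)·(column of B):
AB[1,1] = (1)(2) + (-1)(-1) = 3
AB[1,2] = (1)(-3) + (-1)(1) = -4
AB[1,3] = (1)(3) + (-1)(-3) = 6
AB[2,1] = (1)(2) + (0)(-1) = 2
AB[2,2] = (1)(-3) + (0)(1) = -3
AB[2,3] = (1)(3) + (0)(-3) = 3

AB = 
  [  3,  -4,   6]
  [  2,  -3,   3]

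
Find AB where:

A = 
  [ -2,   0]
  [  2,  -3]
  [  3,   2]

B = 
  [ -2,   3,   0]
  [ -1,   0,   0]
AB = 
  [  4,  -6,   0]
  [ -1,   6,   0]
  [ -8,   9,   0]

A is 3×2 and B is 2×3, so AB is 3×3. Each entry is (row of A)·(column of B):
AB[1,1] = (-2)(-2) + (0)(-1) = 4
AB[1,2] = (-2)(3) + (0)(0) = -6
AB[1,3] = (-2)(0) + (0)(0) = 0
AB[2,1] = (2)(-2) + (-3)(-1) = -1
AB[2,2] = (2)(3) + (-3)(0) = 6
AB[2,3] = (2)(0) + (-3)(0) = 0
AB[3,1] = (3)(-2) + (2)(-1) = -8
AB[3,2] = (3)(3) + (2)(0) = 9
AB[3,3] = (3)(0) + (2)(0) = 0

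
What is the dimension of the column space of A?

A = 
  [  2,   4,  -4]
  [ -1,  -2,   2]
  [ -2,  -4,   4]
Row reduce:
R2 → R2 + (1/2)·R1
R3 → R3 + (1)·R1
REF = 
  [  2,   4,  -4]
  [  0,   0,   0]
  [  0,   0,   0]
Pivot columns: 1 → 1 pivot.
dim(Col(A)) = number of pivot columns = 1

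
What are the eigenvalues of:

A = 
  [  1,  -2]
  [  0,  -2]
λ = 1, -2

tr(A) = -1, det(A) = -2
Characteristic polynomial: λ² - tr(A)λ + det(A) = λ² + λ - 2
λ² + λ - 2 = (λ + 2)(λ - 1)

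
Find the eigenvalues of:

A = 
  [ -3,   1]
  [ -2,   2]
λ = (-1 + √17)/2, (-1 - √17)/2  (≈ 1.562, -2.562)

tr(A) = -1, det(A) = -4
Characteristic polynomial: λ² - tr(A)λ + det(A) = λ² + λ - 4
λ² + λ - 4 = 0  ⇒  λ = (-1 ± √((1)² - 4·(-4)))/2 = (-1 ± √(17))/2
  = (-1 + √17)/2,  (-1 - √17)/2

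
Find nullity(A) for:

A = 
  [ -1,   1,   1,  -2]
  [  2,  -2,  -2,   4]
nullity(A) = 3

Row reduce:
R2 → R2 + (2)·R1
REF = 
  [ -1,   1,   1,  -2]
  [  0,   0,   0,   0]
Pivot columns: 1 → 1 pivot.
rank(A) = 1, so nullity(A) = 4 - 1 = 3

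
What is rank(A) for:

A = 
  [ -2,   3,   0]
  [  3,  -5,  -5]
Row reduce:
R2 → R2 + (3/2)·R1
REF = 
  [  -2,    3,    0]
  [   0, -1/2,   -5]
Pivot columns: 1, 2 → 2 pivots.

rank(A) = 2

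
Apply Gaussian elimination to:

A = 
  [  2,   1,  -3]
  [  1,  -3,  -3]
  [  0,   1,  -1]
Row operations:
R2 → R2 - (1/2)·R1
R3 → R3 + (2/7)·R2

Resulting echelon form:
REF = 
  [    2,     1,    -3]
  [    0,  -7/2,  -3/2]
  [    0,     0, -10/7]

Rank = 3 (number of non-zero pivot rows).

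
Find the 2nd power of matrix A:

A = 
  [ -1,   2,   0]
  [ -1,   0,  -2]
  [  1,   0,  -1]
A² = A·A:
A²[1,1] = (-1)(-1) + (2)(-1) + (0)(1) = -1
A²[1,2] = (-1)(2) + (2)(0) + (0)(0) = -2
A²[1,3] = (-1)(0) + (2)(-2) + (0)(-1) = -4
A²[2,1] = (-1)(-1) + (0)(-1) + (-2)(1) = -1
A²[2,2] = (-1)(2) + (0)(0) + (-2)(0) = -2
A²[2,3] = (-1)(0) + (0)(-2) + (-2)(-1) = 2
A²[3,1] = (1)(-1) + (0)(-1) + (-1)(1) = -2
A²[3,2] = (1)(2) + (0)(0) + (-1)(0) = 2
A²[3,3] = (1)(0) + (0)(-2) + (-1)(-1) = 1
A² = 
  [ -1,  -2,  -4]
  [ -1,  -2,   2]
  [ -2,   2,   1]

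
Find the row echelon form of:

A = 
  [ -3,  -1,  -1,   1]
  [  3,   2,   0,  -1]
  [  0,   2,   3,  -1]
Row operations:
R2 → R2 + (1)·R1
R3 → R3 - (2)·R2

Resulting echelon form:
REF = 
  [ -3,  -1,  -1,   1]
  [  0,   1,  -1,   0]
  [  0,   0,   5,  -1]

Rank = 3 (number of non-zero pivot rows).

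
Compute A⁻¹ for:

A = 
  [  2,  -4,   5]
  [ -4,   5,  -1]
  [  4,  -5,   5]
det(A) = (2)·((5)(5) - (-1)(-5)) - (-4)·((-4)(5) - (-1)(4)) + (5)·((-4)(-5) - (5)(4))
  = (2)(20) - (-4)(-16) + (5)(0)
  = -24
det(A) = -24 ≠ 0, so A is invertible.

Cofactors Cᵢⱼ = (-1)ⁱ⁺ʲ·Mᵢⱼ:
C = 
  [ 20,  16,   0]
  [ -5, -10,  -6]
  [-21, -18,  -6]

adj(A) = Cᵀ:
adj(A) = 
  [ 20,  -5, -21]
  [ 16, -10, -18]
  [  0,  -6,  -6]

A⁻¹ = (-1/24) · adj(A):
A⁻¹ = 
  [-5/6, 5/24,  7/8]
  [-2/3, 5/12,  3/4]
  [   0,  1/4,  1/4]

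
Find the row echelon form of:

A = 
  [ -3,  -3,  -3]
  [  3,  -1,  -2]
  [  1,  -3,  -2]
Row operations:
R2 → R2 + (1)·R1
R3 → R3 + (1/3)·R1
R3 → R3 - (1)·R2

Resulting echelon form:
REF = 
  [ -3,  -3,  -3]
  [  0,  -4,  -5]
  [  0,   0,   2]

Rank = 3 (number of non-zero pivot rows).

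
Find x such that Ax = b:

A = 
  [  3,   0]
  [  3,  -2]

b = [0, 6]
x = [0, -3]

Row reduce the augmented matrix [A|b]:
R2 → R2 - (1)·R1
REF = 
  [  3,   0,   0]
  [  0,  -2,   6]

Back-substitution:
x₂ = 6 / (-2) = -3
x₁ = (0 - (0)(-3)) / 3 = 0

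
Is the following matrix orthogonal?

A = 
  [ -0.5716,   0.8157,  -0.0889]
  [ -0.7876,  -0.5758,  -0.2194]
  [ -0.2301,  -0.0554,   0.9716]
Yes

AᵀA = 
  [  1,   0,   0]
  [  0,   1,   0]
  [  0,   0,   1]
≈ I (equal to I up to the 4-dp rounding of the entries)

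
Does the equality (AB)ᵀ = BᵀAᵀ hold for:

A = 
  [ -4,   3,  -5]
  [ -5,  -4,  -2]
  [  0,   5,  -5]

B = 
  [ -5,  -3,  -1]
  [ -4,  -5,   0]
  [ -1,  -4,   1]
Yes

(AB)ᵀ = 
  [ 13,  43, -15]
  [ 17,  43,  -5]
  [ -1,   3,  -5]

BᵀAᵀ = 
  [ 13,  43, -15]
  [ 17,  43,  -5]
  [ -1,   3,  -5]

Both sides are equal — this is the standard identity (AB)ᵀ = BᵀAᵀ, which holds for all A, B.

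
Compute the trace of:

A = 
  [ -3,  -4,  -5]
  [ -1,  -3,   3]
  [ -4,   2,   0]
-6

tr(A) = -3 + -3 + 0 = -6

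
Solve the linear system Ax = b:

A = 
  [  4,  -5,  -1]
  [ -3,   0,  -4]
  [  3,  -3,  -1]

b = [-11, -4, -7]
Row reduce the augmented matrix [A|b]:
R2 → R2 + (3/4)·R1
R3 → R3 - (3/4)·R1
R3 → R3 + (1/5)·R2
REF = 
  [    4,    -5,    -1,   -11]
  [    0, -15/4, -19/4, -49/4]
  [    0,     0,  -6/5,  -6/5]

Back-substitution:
x₃ = (-6/5) / (-6/5) = 1
x₂ = (-49/4 - (-19/4)(1)) / (-15/4) = 2
x₁ = (-11 - (-5)(2) - (-1)(1)) / 4 = 0

x = [0, 2, 1]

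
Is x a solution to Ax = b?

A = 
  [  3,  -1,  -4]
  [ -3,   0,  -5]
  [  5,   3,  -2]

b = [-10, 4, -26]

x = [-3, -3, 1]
Yes

Ax = [-10, 4, -26] = b ✓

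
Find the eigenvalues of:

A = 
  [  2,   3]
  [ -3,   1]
λ = (3 + i√35)/2, (3 - i√35)/2  (≈ 1.5 + 2.958i, 1.5 - 2.958i)

tr(A) = 3, det(A) = 11
Characteristic polynomial: λ² - tr(A)λ + det(A) = λ² - 3λ + 11
λ² - 3λ + 11 = 0  ⇒  λ = (3 ± √((-3)² - 4·(11)))/2 = (3 ± √(-35))/2
  = (3 + i√35)/2,  (3 - i√35)/2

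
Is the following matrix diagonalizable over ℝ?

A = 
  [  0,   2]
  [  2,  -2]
Yes

tr(A) = -2, det(A) = -4
Characteristic polynomial: λ² - tr(A)λ + det(A) = λ² + 2λ - 4
λ² + 2λ - 4 = 0  ⇒  λ = (-2 ± √((2)² - 4·(-4)))/2 = (-2 ± √(20))/2
  = -1 + √5,  -1 - √5
Eigenvalues: -1 + √5, -1 - √5  (≈ 1.236, -3.236)
The two irrational eigenvalues are distinct (simple), so each has alg. mult. = geom. mult. = 1.
Sum of geometric multiplicities equals n, so A has n independent eigenvectors.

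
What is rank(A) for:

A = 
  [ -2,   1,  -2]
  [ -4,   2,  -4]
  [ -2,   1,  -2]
Row reduce:
R2 → R2 - (2)·R1
R3 → R3 - (1)·R1
REF = 
  [ -2,   1,  -2]
  [  0,   0,   0]
  [  0,   0,   0]
Pivot columns: 1 → 1 pivot.

rank(A) = 1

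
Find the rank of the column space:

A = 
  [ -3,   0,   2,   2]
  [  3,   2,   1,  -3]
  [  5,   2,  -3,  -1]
dim(Col(A)) = 3

Row reduce:
R2 → R2 + (1)·R1
R3 → R3 + (5/3)·R1
R3 → R3 - (1)·R2
REF = 
  [  -3,    0,    2,    2]
  [   0,    2,    3,   -1]
  [   0,    0, -8/3, 10/3]
Pivot columns: 1, 2, 3 → 3 pivots.
dim(Col(A)) = number of pivot columns = 3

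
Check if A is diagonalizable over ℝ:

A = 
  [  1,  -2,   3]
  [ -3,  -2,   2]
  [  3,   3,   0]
Yes

Characteristic polynomial: det(λI - A) = λ³ + λ² - 23λ + 27
By the rational root theorem any rational root is an integer dividing 27; none of those is a root, so p(λ) has no rational roots and hence (being an irreducible cubic) no repeated roots.
Discriminant of the cubic: Δ = 18228
Δ > 0 ⇒ three distinct real eigenvalues: λ ≈ -5.784, 1.366, 3.418
Three distinct real eigenvalues, so A has 3 independent eigenvectors.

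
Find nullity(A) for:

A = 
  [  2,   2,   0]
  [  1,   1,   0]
nullity(A) = 2

Row reduce:
R2 → R2 - (1/2)·R1
REF = 
  [  2,   2,   0]
  [  0,   0,   0]
Pivot columns: 1 → 1 pivot.
rank(A) = 1, so nullity(A) = 3 - 1 = 2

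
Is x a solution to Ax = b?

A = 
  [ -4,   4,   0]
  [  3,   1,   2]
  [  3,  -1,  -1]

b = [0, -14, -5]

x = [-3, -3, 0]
No

Ax = [0, -12, -6] ≠ b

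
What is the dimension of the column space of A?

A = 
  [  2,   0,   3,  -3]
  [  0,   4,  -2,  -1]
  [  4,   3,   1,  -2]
Row reduce:
R3 → R3 - (2)·R1
R3 → R3 - (3/4)·R2
REF = 
  [   2,    0,    3,   -3]
  [   0,    4,   -2,   -1]
  [   0,    0, -7/2, 19/4]
Pivot columns: 1, 2, 3 → 3 pivots.
dim(Col(A)) = number of pivot columns = 3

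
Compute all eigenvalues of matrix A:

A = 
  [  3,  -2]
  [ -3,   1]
λ = 2 + √7, 2 - √7  (≈ 4.646, -0.6458)

tr(A) = 4, det(A) = -3
Characteristic polynomial: λ² - tr(A)λ + det(A) = λ² - 4λ - 3
λ² - 4λ - 3 = 0  ⇒  λ = (4 ± √((-4)² - 4·(-3)))/2 = (4 ± √(28))/2
  = 2 + √7,  2 - √7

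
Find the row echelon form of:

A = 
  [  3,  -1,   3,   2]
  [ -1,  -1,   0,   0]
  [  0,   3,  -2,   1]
Row operations:
R2 → R2 + (1/3)·R1
R3 → R3 + (9/4)·R2

Resulting echelon form:
REF = 
  [   3,   -1,    3,    2]
  [   0, -4/3,    1,  2/3]
  [   0,    0,  1/4,  5/2]

Rank = 3 (number of non-zero pivot rows).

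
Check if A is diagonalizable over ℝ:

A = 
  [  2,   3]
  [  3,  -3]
Yes

tr(A) = -1, det(A) = -15
Characteristic polynomial: λ² - tr(A)λ + det(A) = λ² + λ - 15
λ² + λ - 15 = 0  ⇒  λ = (-1 ± √((1)² - 4·(-15)))/2 = (-1 ± √(61))/2
  = (-1 + √61)/2,  (-1 - √61)/2
Eigenvalues: (-1 + √61)/2, (-1 - √61)/2  (≈ 3.405, -4.405)
The two irrational eigenvalues are distinct (simple), so each has alg. mult. = geom. mult. = 1.
Sum of geometric multiplicities equals n, so A has n independent eigenvectors.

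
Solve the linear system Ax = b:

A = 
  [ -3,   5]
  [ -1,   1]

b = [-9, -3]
x = [3, 0]

Row reduce the augmented matrix [A|b]:
R2 → R2 - (1/3)·R1
REF = 
  [  -3,    5,   -9]
  [   0, -2/3,    0]

Back-substitution:
x₂ = 0 / (-2/3) = 0
x₁ = (-9 - (5)(0)) / (-3) = 3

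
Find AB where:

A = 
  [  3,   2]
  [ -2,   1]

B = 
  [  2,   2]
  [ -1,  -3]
AB = 
  [  4,   0]
  [ -5,  -7]

A is 2×2 and B is 2×2, so AB is 2×2. Each entry is (row of A)·(column of B):
AB[1,1] = (3)(2) + (2)(-1) = 4
AB[1,2] = (3)(2) + (2)(-3) = 0
AB[2,1] = (-2)(2) + (1)(-1) = -5
AB[2,2] = (-2)(2) + (1)(-3) = -7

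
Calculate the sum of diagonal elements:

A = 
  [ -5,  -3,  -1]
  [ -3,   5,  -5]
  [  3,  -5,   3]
3

tr(A) = -5 + 5 + 3 = 3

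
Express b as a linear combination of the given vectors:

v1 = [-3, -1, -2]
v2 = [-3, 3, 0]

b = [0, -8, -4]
c1 = 2, c2 = -2

b = 2·v1 + -2·v2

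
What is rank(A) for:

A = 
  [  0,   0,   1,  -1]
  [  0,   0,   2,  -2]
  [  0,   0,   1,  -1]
Row reduce:
R2 → R2 - (2)·R1
R3 → R3 - (1)·R1
REF = 
  [  0,   0,   1,  -1]
  [  0,   0,   0,   0]
  [  0,   0,   0,   0]
Pivot columns: 3 → 1 pivot.

rank(A) = 1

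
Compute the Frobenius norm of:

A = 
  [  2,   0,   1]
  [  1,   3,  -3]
||A||_F = 4.899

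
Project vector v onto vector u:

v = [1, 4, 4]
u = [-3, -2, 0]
v·u = (1)(-3) + (4)(-2) + (4)(0) = -11
u·u = (-3)² + (-2)² + (0)² = 13
proj_u(v) = (v·u / u·u) × u = (-11/13) × u

proj_u(v) = [33/13, 22/13, 0]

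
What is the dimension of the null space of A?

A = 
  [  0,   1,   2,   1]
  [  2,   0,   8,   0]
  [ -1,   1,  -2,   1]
nullity(A) = 2

Row reduce:
Swap R1 ↔ R2
R3 → R3 + (1/2)·R1
R3 → R3 - (1)·R2
REF = 
  [  2,   0,   8,   0]
  [  0,   1,   2,   1]
  [  0,   0,   0,   0]
Pivot columns: 1, 2 → 2 pivots.
rank(A) = 2, so nullity(A) = 4 - 2 = 2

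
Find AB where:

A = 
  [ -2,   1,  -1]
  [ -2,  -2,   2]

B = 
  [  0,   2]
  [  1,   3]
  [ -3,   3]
A is 2×3 and B is 3×2, so AB is 2×2. Each entry is (row of A)·(column of B):
AB[1,1] = (-2)(0) + (1)(1) + (-1)(-3) = 4
AB[1,2] = (-2)(2) + (1)(3) + (-1)(3) = -4
AB[2,1] = (-2)(0) + (-2)(1) + (2)(-3) = -8
AB[2,2] = (-2)(2) + (-2)(3) + (2)(3) = -4

AB = 
  [  4,  -4]
  [ -8,  -4]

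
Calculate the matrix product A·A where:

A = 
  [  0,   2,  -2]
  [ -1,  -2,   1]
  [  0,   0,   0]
A² = A·A:
A²[1,1] = (0)(0) + (2)(-1) + (-2)(0) = -2
A²[1,2] = (0)(2) + (2)(-2) + (-2)(0) = -4
A²[1,3] = (0)(-2) + (2)(1) + (-2)(0) = 2
A²[2,1] = (-1)(0) + (-2)(-1) + (1)(0) = 2
A²[2,2] = (-1)(2) + (-2)(-2) + (1)(0) = 2
A²[2,3] = (-1)(-2) + (-2)(1) + (1)(0) = 0
A²[3,1] = (0)(0) + (0)(-1) + (0)(0) = 0
A²[3,2] = (0)(2) + (0)(-2) + (0)(0) = 0
A²[3,3] = (0)(-2) + (0)(1) + (0)(0) = 0
A² = 
  [ -2,  -4,   2]
  [  2,   2,   0]
  [  0,   0,   0]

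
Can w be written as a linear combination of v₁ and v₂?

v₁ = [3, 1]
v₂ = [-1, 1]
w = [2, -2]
Yes

Form the augmented matrix and row-reduce:
[v₁|v₂|w] = 
  [  3,  -1,   2]
  [  1,   1,  -2]
R2 → R2 - (1/3)·R1
REF = 
  [   3,   -1,    2]
  [   0,  4/3, -8/3]

No row of the form [0 0 | nonzero], so the system is consistent. Back-substitution gives c₁ = 0, c₂ = -2: w = (0)·v₁ + (-2)·v₂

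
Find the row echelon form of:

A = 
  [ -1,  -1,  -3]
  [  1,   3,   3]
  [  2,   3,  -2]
Row operations:
R2 → R2 + (1)·R1
R3 → R3 + (2)·R1
R3 → R3 - (1/2)·R2

Resulting echelon form:
REF = 
  [ -1,  -1,  -3]
  [  0,   2,   0]
  [  0,   0,  -8]

Rank = 3 (number of non-zero pivot rows).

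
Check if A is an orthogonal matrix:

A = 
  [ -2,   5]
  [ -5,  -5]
No

AᵀA = 
  [ 29,  15]
  [ 15,  50]
≠ I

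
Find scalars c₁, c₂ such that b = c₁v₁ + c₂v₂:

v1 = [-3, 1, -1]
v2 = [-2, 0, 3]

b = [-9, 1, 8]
c1 = 1, c2 = 3

b = 1·v1 + 3·v2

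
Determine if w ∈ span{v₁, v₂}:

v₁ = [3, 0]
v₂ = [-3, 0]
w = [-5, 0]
Yes

Form the augmented matrix and row-reduce:
[v₁|v₂|w] = 
  [  3,  -3,  -5]
  [  0,   0,   0]
(already in echelon form — no row operations needed)

No row of the form [0 0 | nonzero], so the system is consistent. Back-substitution gives c₁ = -5/3, c₂ = 0: w = (-5/3)·v₁ + (0)·v₂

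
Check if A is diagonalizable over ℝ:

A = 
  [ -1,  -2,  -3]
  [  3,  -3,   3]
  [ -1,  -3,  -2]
No

Characteristic polynomial: det(λI - A) = λ³ + 6λ² + 23λ - 15
By the rational root theorem any rational root is an integer dividing 15; none of those is a root, so p(λ) has no rational roots and hence (being an irreducible cubic) no repeated roots.
Discriminant of the cubic: Δ = -59999
Δ < 0 ⇒ one real eigenvalue and a complex-conjugate pair: λ ≈ -3.281 + 3.99i, -3.281 - 3.99i, 0.562
Has complex eigenvalues (not diagonalizable over ℝ).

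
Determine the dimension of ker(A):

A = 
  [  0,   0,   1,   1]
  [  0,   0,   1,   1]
nullity(A) = 3

Row reduce:
R2 → R2 - (1)·R1
REF = 
  [  0,   0,   1,   1]
  [  0,   0,   0,   0]
Pivot columns: 3 → 1 pivot.
rank(A) = 1, so nullity(A) = 4 - 1 = 3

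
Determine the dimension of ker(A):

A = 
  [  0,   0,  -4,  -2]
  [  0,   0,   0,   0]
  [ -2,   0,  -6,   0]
nullity(A) = 2

Row reduce:
Swap R1 ↔ R3
Swap R2 ↔ R3
REF = 
  [ -2,   0,  -6,   0]
  [  0,   0,  -4,  -2]
  [  0,   0,   0,   0]
Pivot columns: 1, 3 → 2 pivots.
rank(A) = 2, so nullity(A) = 4 - 2 = 2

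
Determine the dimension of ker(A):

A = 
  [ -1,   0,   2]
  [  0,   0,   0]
nullity(A) = 2

Row reduce:
(no row operations needed)
REF = 
  [ -1,   0,   2]
  [  0,   0,   0]
Pivot columns: 1 → 1 pivot.
rank(A) = 1, so nullity(A) = 3 - 1 = 2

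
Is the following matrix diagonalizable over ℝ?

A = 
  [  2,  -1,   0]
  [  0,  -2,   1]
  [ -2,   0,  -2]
No

Characteristic polynomial: det(λI - A) = λ³ + 2λ² - 4λ - 10
By the rational root theorem any rational root is an integer dividing 10; none of those is a root, so p(λ) has no rational roots and hence (being an irreducible cubic) no repeated roots.
Discriminant of the cubic: Δ = -620
Δ < 0 ⇒ one real eigenvalue and a complex-conjugate pair: λ ≈ 2.118, -2.059 + 0.6944i, -2.059 - 0.6944i
Has complex eigenvalues (not diagonalizable over ℝ).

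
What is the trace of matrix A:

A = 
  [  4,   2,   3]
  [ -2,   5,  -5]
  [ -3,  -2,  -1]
8

tr(A) = 4 + 5 + -1 = 8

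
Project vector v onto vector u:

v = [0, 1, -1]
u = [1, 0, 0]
v·u = (0)(1) + (1)(0) + (-1)(0) = 0
u·u = (1)² + (0)² + (0)² = 1
proj_u(v) = (v·u / u·u) × u = (0/1) × u = (0) × u

proj_u(v) = [0, 0, 0]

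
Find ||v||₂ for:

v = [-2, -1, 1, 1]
2.646

||v||₂ = √((-2)² + (-1)² + (1)² + (1)²) = √7 = 2.646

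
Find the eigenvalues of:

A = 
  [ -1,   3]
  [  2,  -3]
tr(A) = -4, det(A) = -3
Characteristic polynomial: λ² - tr(A)λ + det(A) = λ² + 4λ - 3
λ² + 4λ - 3 = 0  ⇒  λ = (-4 ± √((4)² - 4·(-3)))/2 = (-4 ± √(28))/2
  = -2 + √7,  -2 - √7

λ = -2 + √7, -2 - √7  (≈ 0.6458, -4.646)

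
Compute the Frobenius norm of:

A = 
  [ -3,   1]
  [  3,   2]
||A||_F = 4.796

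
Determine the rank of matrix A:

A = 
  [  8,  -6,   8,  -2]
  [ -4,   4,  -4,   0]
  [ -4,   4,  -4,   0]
Row reduce:
R2 → R2 + (1/2)·R1
R3 → R3 + (1/2)·R1
R3 → R3 - (1)·R2
REF = 
  [  8,  -6,   8,  -2]
  [  0,   1,   0,  -1]
  [  0,   0,   0,   0]
Pivot columns: 1, 2 → 2 pivots.

rank(A) = 2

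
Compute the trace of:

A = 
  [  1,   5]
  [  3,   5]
6

tr(A) = 1 + 5 = 6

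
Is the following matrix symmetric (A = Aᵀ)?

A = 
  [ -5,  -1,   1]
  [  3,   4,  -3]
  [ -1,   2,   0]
No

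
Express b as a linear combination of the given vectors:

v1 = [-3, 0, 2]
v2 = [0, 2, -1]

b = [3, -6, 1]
c1 = -1, c2 = -3

b = -1·v1 + -3·v2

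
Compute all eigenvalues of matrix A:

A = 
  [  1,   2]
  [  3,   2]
tr(A) = 3, det(A) = -4
Characteristic polynomial: λ² - tr(A)λ + det(A) = λ² - 3λ - 4
λ² - 3λ - 4 = (λ + 1)(λ - 4)

λ = 4, -1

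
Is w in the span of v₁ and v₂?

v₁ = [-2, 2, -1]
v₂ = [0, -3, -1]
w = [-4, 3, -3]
No

Form the augmented matrix and row-reduce:
[v₁|v₂|w] = 
  [ -2,   0,  -4]
  [  2,  -3,   3]
  [ -1,  -1,  -3]
R2 → R2 + (1)·R1
R3 → R3 - (1/2)·R1
R3 → R3 - (1/3)·R2
REF = 
  [  -2,    0,   -4]
  [   0,   -3,   -1]
  [   0,    0, -2/3]

Row 3 reads [0 0 | -2/3], i.e. 0 = -2/3, so the system is inconsistent and w ∉ span{v₁, v₂}.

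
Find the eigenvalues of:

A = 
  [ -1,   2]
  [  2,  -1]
tr(A) = -2, det(A) = -3
Characteristic polynomial: λ² - tr(A)λ + det(A) = λ² + 2λ - 3
λ² + 2λ - 3 = (λ + 3)(λ - 1)

λ = 1, -3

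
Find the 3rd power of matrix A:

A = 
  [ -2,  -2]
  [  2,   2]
A^3 = 
  [  0,   0]
  [  0,   0]

A² = A·A:
A²[1,1] = (-2)(-2) + (-2)(2) = 0
A²[1,2] = (-2)(-2) + (-2)(2) = 0
A²[2,1] = (2)(-2) + (2)(2) = 0
A²[2,2] = (2)(-2) + (2)(2) = 0
A² = 
  [  0,   0]
  [  0,   0]

A^3 = A^2·A:
A^3[1,1] = (0)(-2) + (0)(2) = 0
A^3[1,2] = (0)(-2) + (0)(2) = 0
A^3[2,1] = (0)(-2) + (0)(2) = 0
A^3[2,2] = (0)(-2) + (0)(2) = 0
A^3 = 
  [  0,   0]
  [  0,   0]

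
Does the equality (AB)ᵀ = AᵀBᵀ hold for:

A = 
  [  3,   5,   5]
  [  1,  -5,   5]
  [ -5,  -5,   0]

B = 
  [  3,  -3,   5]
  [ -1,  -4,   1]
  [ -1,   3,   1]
No

(AB)ᵀ = 
  [ -1,   3, -10]
  [-14,  32,  35]
  [ 25,   5, -30]

AᵀBᵀ = 
  [-19, -12,  -5]
  [  5,  10, -25]
  [  0, -25,  10]

The two matrices differ, so (AB)ᵀ ≠ AᵀBᵀ in general. The correct identity is (AB)ᵀ = BᵀAᵀ.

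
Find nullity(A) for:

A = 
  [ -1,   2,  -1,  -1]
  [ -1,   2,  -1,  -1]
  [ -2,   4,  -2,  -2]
nullity(A) = 3

Row reduce:
R2 → R2 - (1)·R1
R3 → R3 - (2)·R1
REF = 
  [ -1,   2,  -1,  -1]
  [  0,   0,   0,   0]
  [  0,   0,   0,   0]
Pivot columns: 1 → 1 pivot.
rank(A) = 1, so nullity(A) = 4 - 1 = 3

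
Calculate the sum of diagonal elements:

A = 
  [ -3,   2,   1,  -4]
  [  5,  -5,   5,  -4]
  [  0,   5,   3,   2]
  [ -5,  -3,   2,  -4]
-9

tr(A) = -3 + -5 + 3 + -4 = -9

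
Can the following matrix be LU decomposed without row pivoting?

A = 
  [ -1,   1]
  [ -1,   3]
Yes.
A[1,1] = -1 ≠ 0, so Gaussian elimination proceeds without a row swap: multiplier ℓ₂₁ = (-1)/(-1) = 1, and U[2,2] = 3 - (1)(1) = 2.
L = 
  [  1,   0]
  [  1,   1]
U = 
  [ -1,   1]
  [  0,   2]
Check row 2 of LU: [(1)(-1), (1)(1) + 2] = [-1, 3] = row 2 of A ✓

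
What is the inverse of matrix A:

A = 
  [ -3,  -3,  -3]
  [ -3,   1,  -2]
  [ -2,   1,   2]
det(A) = (-3)·((1)(2) - (-2)(1)) - (-3)·((-3)(2) - (-2)(-2)) + (-3)·((-3)(1) - (1)(-2))
  = (-3)(4) - (-3)(-10) + (-3)(-1)
  = -39
det(A) = -39 ≠ 0, so A is invertible.

Cofactors Cᵢⱼ = (-1)ⁱ⁺ʲ·Mᵢⱼ:
C = 
  [  4,  10,  -1]
  [  3, -12,   9]
  [  9,   3, -12]

adj(A) = Cᵀ:
adj(A) = 
  [  4,   3,   9]
  [ 10, -12,   3]
  [ -1,   9, -12]

A⁻¹ = (-1/39) · adj(A):
A⁻¹ = 
  [ -4/39,  -1/13,  -3/13]
  [-10/39,   4/13,  -1/13]
  [  1/39,  -3/13,   4/13]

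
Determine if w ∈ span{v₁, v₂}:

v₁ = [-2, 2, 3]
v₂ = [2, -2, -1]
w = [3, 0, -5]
No

Form the augmented matrix and row-reduce:
[v₁|v₂|w] = 
  [ -2,   2,   3]
  [  2,  -2,   0]
  [  3,  -1,  -5]
R2 → R2 + (1)·R1
R3 → R3 + (3/2)·R1
Swap R2 ↔ R3
REF = 
  [  -2,    2,    3]
  [   0,    2, -1/2]
  [   0,    0,    3]

Row 3 reads [0 0 | 3], i.e. 0 = 3, so the system is inconsistent and w ∉ span{v₁, v₂}.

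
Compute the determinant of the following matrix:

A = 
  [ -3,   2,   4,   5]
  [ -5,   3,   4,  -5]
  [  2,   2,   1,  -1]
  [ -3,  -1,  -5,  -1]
Cofactor expansion along row 1: det(A) = a₁₁M₁₁ - a₁₂M₁₂ + a₁₃M₁₃ - a₁₄M₁₄

M₁₁ = det[[3, 4, -5]; [2, 1, -1]; [-1, -5, -1]]
  = (3)·((1)(-1) - (-1)(-5)) - (4)·((2)(-1) - (-1)(-1)) + (-5)·((2)(-5) - (1)(-1))
  = (3)(-6) - (4)(-3) + (-5)(-9)
  = 39
M₁₂ = det[[-5, 4, -5]; [2, 1, -1]; [-3, -5, -1]]
  = (-5)·((1)(-1) - (-1)(-5)) - (4)·((2)(-1) - (-1)(-3)) + (-5)·((2)(-5) - (1)(-3))
  = (-5)(-6) - (4)(-5) + (-5)(-7)
  = 85
M₁₃ = det[[-5, 3, -5]; [2, 2, -1]; [-3, -1, -1]]
  = (-5)·((2)(-1) - (-1)(-1)) - (3)·((2)(-1) - (-1)(-3)) + (-5)·((2)(-1) - (2)(-3))
  = (-5)(-3) - (3)(-5) + (-5)(4)
  = 10
M₁₄ = det[[-5, 3, 4]; [2, 2, 1]; [-3, -1, -5]]
  = (-5)·((2)(-5) - (1)(-1)) - (3)·((2)(-5) - (1)(-3)) + (4)·((2)(-1) - (2)(-3))
  = (-5)(-9) - (3)(-7) + (4)(4)
  = 82

det(A) = (-3)(39) - (2)(85) + (4)(10) - (5)(82) = -657

det(A) = -657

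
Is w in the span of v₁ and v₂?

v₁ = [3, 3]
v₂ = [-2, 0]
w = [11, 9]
Yes

Form the augmented matrix and row-reduce:
[v₁|v₂|w] = 
  [  3,  -2,  11]
  [  3,   0,   9]
R2 → R2 - (1)·R1
REF = 
  [  3,  -2,  11]
  [  0,   2,  -2]

No row of the form [0 0 | nonzero], so the system is consistent. Back-substitution gives c₁ = 3, c₂ = -1: w = (3)·v₁ + (-1)·v₂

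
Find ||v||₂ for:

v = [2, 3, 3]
4.69

||v||₂ = √((2)² + (3)² + (3)²) = √22 = 4.69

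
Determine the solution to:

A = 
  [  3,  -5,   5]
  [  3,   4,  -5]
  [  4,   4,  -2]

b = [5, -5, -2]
x = [0, 0, 1]

Row reduce the augmented matrix [A|b]:
R2 → R2 - (1)·R1
R3 → R3 - (4/3)·R1
R3 → R3 - (32/27)·R2
REF = 
  [    3,    -5,     5,     5]
  [    0,     9,   -10,   -10]
  [    0,     0, 86/27, 86/27]

Back-substitution:
x₃ = (86/27) / (86/27) = 1
x₂ = (-10 - (-10)(1)) / 9 = 0
x₁ = (5 - (-5)(0) - (5)(1)) / 3 = 0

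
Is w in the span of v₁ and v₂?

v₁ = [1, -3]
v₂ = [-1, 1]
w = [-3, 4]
Yes

Form the augmented matrix and row-reduce:
[v₁|v₂|w] = 
  [  1,  -1,  -3]
  [ -3,   1,   4]
R2 → R2 + (3)·R1
REF = 
  [  1,  -1,  -3]
  [  0,  -2,  -5]

No row of the form [0 0 | nonzero], so the system is consistent. Back-substitution gives c₁ = -1/2, c₂ = 5/2: w = (-1/2)·v₁ + (5/2)·v₂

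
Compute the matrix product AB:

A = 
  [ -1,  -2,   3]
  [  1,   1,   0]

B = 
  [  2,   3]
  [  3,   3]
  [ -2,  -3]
AB = 
  [-14, -18]
  [  5,   6]

A is 2×3 and B is 3×2, so AB is 2×2. Each entry is (row of A)·(column of B):
AB[1,1] = (-1)(2) + (-2)(3) + (3)(-2) = -14
AB[1,2] = (-1)(3) + (-2)(3) + (3)(-3) = -18
AB[2,1] = (1)(2) + (1)(3) + (0)(-2) = 5
AB[2,2] = (1)(3) + (1)(3) + (0)(-3) = 6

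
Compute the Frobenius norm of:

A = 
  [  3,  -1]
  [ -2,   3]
||A||_F = 4.796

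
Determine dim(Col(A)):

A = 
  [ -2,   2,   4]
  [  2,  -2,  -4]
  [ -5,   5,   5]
dim(Col(A)) = 2

Row reduce:
R2 → R2 + (1)·R1
R3 → R3 - (5/2)·R1
Swap R2 ↔ R3
REF = 
  [ -2,   2,   4]
  [  0,   0,  -5]
  [  0,   0,   0]
Pivot columns: 1, 3 → 2 pivots.
dim(Col(A)) = number of pivot columns = 2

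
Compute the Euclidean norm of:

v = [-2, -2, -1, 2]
3.606

||v||₂ = √((-2)² + (-2)² + (-1)² + (2)²) = √13 = 3.606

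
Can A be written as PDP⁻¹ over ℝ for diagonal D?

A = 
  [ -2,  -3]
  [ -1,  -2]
Yes

tr(A) = -4, det(A) = 1
Characteristic polynomial: λ² - tr(A)λ + det(A) = λ² + 4λ + 1
λ² + 4λ + 1 = 0  ⇒  λ = (-4 ± √((4)² - 4·(1)))/2 = (-4 ± √(12))/2
  = -2 + √3,  -2 - √3
Eigenvalues: -2 + √3, -2 - √3  (≈ -0.2679, -3.732)
The two irrational eigenvalues are distinct (simple), so each has alg. mult. = geom. mult. = 1.
Sum of geometric multiplicities equals n, so A has n independent eigenvectors.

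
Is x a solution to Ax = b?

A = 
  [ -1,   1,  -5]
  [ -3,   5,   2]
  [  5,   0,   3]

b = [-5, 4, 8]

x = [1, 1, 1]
Yes

Ax = [-5, 4, 8] = b ✓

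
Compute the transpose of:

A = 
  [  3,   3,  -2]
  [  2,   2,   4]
Aᵀ = 
  [  3,   2]
  [  3,   2]
  [ -2,   4]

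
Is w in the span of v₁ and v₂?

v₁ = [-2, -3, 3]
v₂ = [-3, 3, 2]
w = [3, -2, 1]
No

Form the augmented matrix and row-reduce:
[v₁|v₂|w] = 
  [ -2,  -3,   3]
  [ -3,   3,  -2]
  [  3,   2,   1]
R2 → R2 - (3/2)·R1
R3 → R3 + (3/2)·R1
R3 → R3 + (1/3)·R2
REF = 
  [   -2,    -3,     3]
  [    0,  15/2, -13/2]
  [    0,     0,  10/3]

Row 3 reads [0 0 | 10/3], i.e. 0 = 10/3, so the system is inconsistent and w ∉ span{v₁, v₂}.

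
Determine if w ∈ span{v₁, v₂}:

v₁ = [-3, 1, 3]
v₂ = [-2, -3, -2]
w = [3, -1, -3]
Yes

Form the augmented matrix and row-reduce:
[v₁|v₂|w] = 
  [ -3,  -2,   3]
  [  1,  -3,  -1]
  [  3,  -2,  -3]
R2 → R2 + (1/3)·R1
R3 → R3 + (1)·R1
R3 → R3 - (12/11)·R2
REF = 
  [   -3,    -2,     3]
  [    0, -11/3,     0]
  [    0,     0,     0]

No row of the form [0 0 | nonzero], so the system is consistent. Back-substitution gives c₁ = -1, c₂ = 0: w = (-1)·v₁ + (0)·v₂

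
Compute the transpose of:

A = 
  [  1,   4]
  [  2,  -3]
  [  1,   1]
Aᵀ = 
  [  1,   2,   1]
  [  4,  -3,   1]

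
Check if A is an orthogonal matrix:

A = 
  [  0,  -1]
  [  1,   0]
Yes

AᵀA = 
  [  1,   0]
  [  0,   1]
= I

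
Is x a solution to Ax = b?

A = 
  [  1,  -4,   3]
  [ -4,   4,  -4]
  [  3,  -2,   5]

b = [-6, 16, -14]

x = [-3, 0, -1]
Yes

Ax = [-6, 16, -14] = b ✓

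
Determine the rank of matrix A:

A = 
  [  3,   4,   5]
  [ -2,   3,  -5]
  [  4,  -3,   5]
rank(A) = 3

Row reduce:
R2 → R2 + (2/3)·R1
R3 → R3 - (4/3)·R1
R3 → R3 + (25/17)·R2
REF = 
  [     3,      4,      5]
  [     0,   17/3,   -5/3]
  [     0,      0, -70/17]
Pivot columns: 1, 2, 3 → 3 pivots.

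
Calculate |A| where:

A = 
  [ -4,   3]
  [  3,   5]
-29

For a 2×2 matrix, det = ad - bc = (-4)(5) - (3)(3) = -29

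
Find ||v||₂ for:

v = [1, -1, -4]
4.243

||v||₂ = √((1)² + (-1)² + (-4)²) = √18 = 4.243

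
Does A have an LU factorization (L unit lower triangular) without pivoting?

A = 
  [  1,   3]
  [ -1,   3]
Yes.
A[1,1] = 1 ≠ 0, so Gaussian elimination proceeds without a row swap: multiplier ℓ₂₁ = (-1)/(1) = -1, and U[2,2] = 3 - (-1)(3) = 6.
L = 
  [  1,   0]
  [ -1,   1]
U = 
  [  1,   3]
  [  0,   6]
Check row 2 of LU: [(-1)(1), (-1)(3) + 6] = [-1, 3] = row 2 of A ✓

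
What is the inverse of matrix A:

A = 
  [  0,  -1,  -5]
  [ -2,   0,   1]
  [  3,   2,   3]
det(A) = (0)·((0)(3) - (1)(2)) - (-1)·((-2)(3) - (1)(3)) + (-5)·((-2)(2) - (0)(3))
  = (0)(-2) - (-1)(-9) + (-5)(-4)
  = 11
det(A) = 11 ≠ 0, so A is invertible.

Cofactors Cᵢⱼ = (-1)ⁱ⁺ʲ·Mᵢⱼ:
C = 
  [ -2,   9,  -4]
  [ -7,  15,  -3]
  [ -1,  10,  -2]

adj(A) = Cᵀ:
adj(A) = 
  [ -2,  -7,  -1]
  [  9,  15,  10]
  [ -4,  -3,  -2]

A⁻¹ = (1/11) · adj(A):
A⁻¹ = 
  [-2/11, -7/11, -1/11]
  [ 9/11, 15/11, 10/11]
  [-4/11, -3/11, -2/11]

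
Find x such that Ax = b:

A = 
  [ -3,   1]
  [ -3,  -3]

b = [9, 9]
Row reduce the augmented matrix [A|b]:
R2 → R2 - (1)·R1
REF = 
  [ -3,   1,   9]
  [  0,  -4,   0]

Back-substitution:
x₂ = 0 / (-4) = 0
x₁ = (9 - (1)(0)) / (-3) = -3

x = [-3, 0]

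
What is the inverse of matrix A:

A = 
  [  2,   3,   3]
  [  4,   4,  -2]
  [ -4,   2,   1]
det(A) = (2)·((4)(1) - (-2)(2)) - (3)·((4)(1) - (-2)(-4)) + (3)·((4)(2) - (4)(-4))
  = (2)(8) - (3)(-4) + (3)(24)
  = 100
det(A) = 100 ≠ 0, so A is invertible.

Cofactors Cᵢⱼ = (-1)ⁱ⁺ʲ·Mᵢⱼ:
C = 
  [  8,   4,  24]
  [  3,  14, -16]
  [-18,  16,  -4]

adj(A) = Cᵀ:
adj(A) = 
  [  8,   3, -18]
  [  4,  14,  16]
  [ 24, -16,  -4]

A⁻¹ = (1/100) · adj(A):
A⁻¹ = 
  [ 2/25, 3/100, -9/50]
  [ 1/25,  7/50,  4/25]
  [ 6/25, -4/25, -1/25]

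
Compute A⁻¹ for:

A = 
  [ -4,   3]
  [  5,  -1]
det(A) = (-4)(-1) - (3)(5) = -11
For a 2×2 matrix, A⁻¹ = (1/det(A)) · [[d, -b], [-c, a]]
    = (-1/11) · [[-1, -3], [-5, -4]]

A⁻¹ = 
  [1/11, 3/11]
  [5/11, 4/11]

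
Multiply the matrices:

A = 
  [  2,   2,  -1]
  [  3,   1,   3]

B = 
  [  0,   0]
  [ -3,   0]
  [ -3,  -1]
AB = 
  [ -3,   1]
  [-12,  -3]

A is 2×3 and B is 3×2, so AB is 2×2. Each entry is (row of A)·(column of B):
AB[1,1] = (2)(0) + (2)(-3) + (-1)(-3) = -3
AB[1,2] = (2)(0) + (2)(0) + (-1)(-1) = 1
AB[2,1] = (3)(0) + (1)(-3) + (3)(-3) = -12
AB[2,2] = (3)(0) + (1)(0) + (3)(-1) = -3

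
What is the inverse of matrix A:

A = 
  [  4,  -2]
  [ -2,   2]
det(A) = (4)(2) - (-2)(-2) = 4
For a 2×2 matrix, A⁻¹ = (1/det(A)) · [[d, -b], [-c, a]]
    = (1/4) · [[2, 2], [2, 4]]

A⁻¹ = 
  [1/2, 1/2]
  [1/2,   1]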